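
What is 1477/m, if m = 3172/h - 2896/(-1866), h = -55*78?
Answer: 75792255/41698 ≈ 1817.6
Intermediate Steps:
h = -4290
m = 41698/51315 (m = 3172/(-4290) - 2896/(-1866) = 3172*(-1/4290) - 2896*(-1/1866) = -122/165 + 1448/933 = 41698/51315 ≈ 0.81259)
1477/m = 1477/(41698/51315) = 1477*(51315/41698) = 75792255/41698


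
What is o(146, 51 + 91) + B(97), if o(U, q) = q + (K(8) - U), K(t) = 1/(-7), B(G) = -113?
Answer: -820/7 ≈ -117.14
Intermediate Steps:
K(t) = -⅐
o(U, q) = -⅐ + q - U (o(U, q) = q + (-⅐ - U) = -⅐ + q - U)
o(146, 51 + 91) + B(97) = (-⅐ + (51 + 91) - 1*146) - 113 = (-⅐ + 142 - 146) - 113 = -29/7 - 113 = -820/7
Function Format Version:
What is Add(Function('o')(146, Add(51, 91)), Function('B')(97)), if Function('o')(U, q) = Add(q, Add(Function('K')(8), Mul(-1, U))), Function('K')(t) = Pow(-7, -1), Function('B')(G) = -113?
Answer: Rational(-820, 7) ≈ -117.14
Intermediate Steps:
Function('K')(t) = Rational(-1, 7)
Function('o')(U, q) = Add(Rational(-1, 7), q, Mul(-1, U)) (Function('o')(U, q) = Add(q, Add(Rational(-1, 7), Mul(-1, U))) = Add(Rational(-1, 7), q, Mul(-1, U)))
Add(Function('o')(146, Add(51, 91)), Function('B')(97)) = Add(Add(Rational(-1, 7), Add(51, 91), Mul(-1, 146)), -113) = Add(Add(Rational(-1, 7), 142, -146), -113) = Add(Rational(-29, 7), -113) = Rational(-820, 7)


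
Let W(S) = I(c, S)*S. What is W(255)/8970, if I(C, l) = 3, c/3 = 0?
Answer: 51/598 ≈ 0.085284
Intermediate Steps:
c = 0 (c = 3*0 = 0)
W(S) = 3*S
W(255)/8970 = (3*255)/8970 = 765*(1/8970) = 51/598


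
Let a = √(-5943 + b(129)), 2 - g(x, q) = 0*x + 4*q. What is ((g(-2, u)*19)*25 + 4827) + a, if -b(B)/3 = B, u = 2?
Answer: 1977 + I*√6330 ≈ 1977.0 + 79.561*I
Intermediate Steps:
b(B) = -3*B
g(x, q) = 2 - 4*q (g(x, q) = 2 - (0*x + 4*q) = 2 - (0 + 4*q) = 2 - 4*q)
a = I*√6330 (a = √(-5943 - 3*129) = √(-5943 - 387) = √(-6330) = I*√6330 ≈ 79.561*I)
((g(-2, u)*19)*25 + 4827) + a = (((2 - 4*2)*19)*25 + 4827) + I*√6330 = (((2 - 8)*19)*25 + 4827) + I*√6330 = (-6*19*25 + 4827) + I*√6330 = (-114*25 + 4827) + I*√6330 = (-2850 + 4827) + I*√6330 = 1977 + I*√6330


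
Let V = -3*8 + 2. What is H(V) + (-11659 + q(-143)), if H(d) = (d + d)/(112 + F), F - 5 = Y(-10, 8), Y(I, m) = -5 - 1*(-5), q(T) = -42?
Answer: -1369061/117 ≈ -11701.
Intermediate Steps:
V = -22 (V = -24 + 2 = -22)
Y(I, m) = 0 (Y(I, m) = -5 + 5 = 0)
F = 5 (F = 5 + 0 = 5)
H(d) = 2*d/117 (H(d) = (d + d)/(112 + 5) = (2*d)/117 = (2*d)*(1/117) = 2*d/117)
H(V) + (-11659 + q(-143)) = (2/117)*(-22) + (-11659 - 42) = -44/117 - 11701 = -1369061/117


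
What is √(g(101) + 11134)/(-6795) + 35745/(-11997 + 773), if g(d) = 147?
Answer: -35745/11224 - √11281/6795 ≈ -3.2003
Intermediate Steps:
√(g(101) + 11134)/(-6795) + 35745/(-11997 + 773) = √(147 + 11134)/(-6795) + 35745/(-11997 + 773) = √11281*(-1/6795) + 35745/(-11224) = -√11281/6795 + 35745*(-1/11224) = -√11281/6795 - 35745/11224 = -35745/11224 - √11281/6795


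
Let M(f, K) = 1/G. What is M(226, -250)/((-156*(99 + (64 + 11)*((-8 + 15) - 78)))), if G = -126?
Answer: -1/102722256 ≈ -9.7350e-9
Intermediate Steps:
M(f, K) = -1/126 (M(f, K) = 1/(-126) = -1/126)
M(226, -250)/((-156*(99 + (64 + 11)*((-8 + 15) - 78)))) = -(-1/(156*(99 + (64 + 11)*((-8 + 15) - 78))))/126 = -(-1/(156*(99 + 75*(7 - 78))))/126 = -(-1/(156*(99 + 75*(-71))))/126 = -(-1/(156*(99 - 5325)))/126 = -1/(126*((-156*(-5226)))) = -1/126/815256 = -1/126*1/815256 = -1/102722256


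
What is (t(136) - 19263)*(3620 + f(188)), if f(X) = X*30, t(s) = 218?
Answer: -176356700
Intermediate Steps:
f(X) = 30*X
(t(136) - 19263)*(3620 + f(188)) = (218 - 19263)*(3620 + 30*188) = -19045*(3620 + 5640) = -19045*9260 = -176356700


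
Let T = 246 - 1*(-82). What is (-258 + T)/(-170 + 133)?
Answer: -70/37 ≈ -1.8919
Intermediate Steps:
T = 328 (T = 246 + 82 = 328)
(-258 + T)/(-170 + 133) = (-258 + 328)/(-170 + 133) = 70/(-37) = 70*(-1/37) = -70/37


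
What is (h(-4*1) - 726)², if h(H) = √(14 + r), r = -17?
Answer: (726 - I*√3)² ≈ 5.2707e+5 - 2515.0*I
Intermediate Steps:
h(H) = I*√3 (h(H) = √(14 - 17) = √(-3) = I*√3)
(h(-4*1) - 726)² = (I*√3 - 726)² = (-726 + I*√3)²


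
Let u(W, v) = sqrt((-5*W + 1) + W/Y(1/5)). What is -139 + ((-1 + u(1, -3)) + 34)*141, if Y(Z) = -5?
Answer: 4514 + 141*I*sqrt(105)/5 ≈ 4514.0 + 288.96*I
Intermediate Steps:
u(W, v) = sqrt(1 - 26*W/5) (u(W, v) = sqrt((-5*W + 1) + W/(-5)) = sqrt((1 - 5*W) + W*(-1/5)) = sqrt((1 - 5*W) - W/5) = sqrt(1 - 26*W/5))
-139 + ((-1 + u(1, -3)) + 34)*141 = -139 + ((-1 + sqrt(25 - 130*1)/5) + 34)*141 = -139 + ((-1 + sqrt(25 - 130)/5) + 34)*141 = -139 + ((-1 + sqrt(-105)/5) + 34)*141 = -139 + ((-1 + (I*sqrt(105))/5) + 34)*141 = -139 + ((-1 + I*sqrt(105)/5) + 34)*141 = -139 + (33 + I*sqrt(105)/5)*141 = -139 + (4653 + 141*I*sqrt(105)/5) = 4514 + 141*I*sqrt(105)/5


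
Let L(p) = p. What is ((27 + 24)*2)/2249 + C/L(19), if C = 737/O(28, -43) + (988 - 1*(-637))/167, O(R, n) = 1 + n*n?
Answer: 7636606021/13201742450 ≈ 0.57845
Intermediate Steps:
O(R, n) = 1 + n²
C = 3129329/308950 (C = 737/(1 + (-43)²) + (988 - 1*(-637))/167 = 737/(1 + 1849) + (988 + 637)*(1/167) = 737/1850 + 1625*(1/167) = 737*(1/1850) + 1625/167 = 737/1850 + 1625/167 = 3129329/308950 ≈ 10.129)
((27 + 24)*2)/2249 + C/L(19) = ((27 + 24)*2)/2249 + (3129329/308950)/19 = (51*2)*(1/2249) + (3129329/308950)*(1/19) = 102*(1/2249) + 3129329/5870050 = 102/2249 + 3129329/5870050 = 7636606021/13201742450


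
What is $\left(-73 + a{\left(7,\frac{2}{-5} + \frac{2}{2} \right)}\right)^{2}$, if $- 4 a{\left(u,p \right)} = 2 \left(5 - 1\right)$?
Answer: $5625$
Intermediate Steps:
$a{\left(u,p \right)} = -2$ ($a{\left(u,p \right)} = - \frac{2 \left(5 - 1\right)}{4} = - \frac{2 \cdot 4}{4} = \left(- \frac{1}{4}\right) 8 = -2$)
$\left(-73 + a{\left(7,\frac{2}{-5} + \frac{2}{2} \right)}\right)^{2} = \left(-73 - 2\right)^{2} = \left(-75\right)^{2} = 5625$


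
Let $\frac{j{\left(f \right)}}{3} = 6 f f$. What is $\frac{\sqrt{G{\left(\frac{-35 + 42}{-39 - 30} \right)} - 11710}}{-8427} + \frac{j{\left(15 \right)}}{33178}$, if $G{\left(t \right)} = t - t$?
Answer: $\frac{2025}{16589} - \frac{i \sqrt{11710}}{8427} \approx 0.12207 - 0.012841 i$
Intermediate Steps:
$G{\left(t \right)} = 0$
$j{\left(f \right)} = 18 f^{2}$ ($j{\left(f \right)} = 3 \cdot 6 f f = 3 \cdot 6 f^{2} = 18 f^{2}$)
$\frac{\sqrt{G{\left(\frac{-35 + 42}{-39 - 30} \right)} - 11710}}{-8427} + \frac{j{\left(15 \right)}}{33178} = \frac{\sqrt{0 - 11710}}{-8427} + \frac{18 \cdot 15^{2}}{33178} = \sqrt{-11710} \left(- \frac{1}{8427}\right) + 18 \cdot 225 \cdot \frac{1}{33178} = i \sqrt{11710} \left(- \frac{1}{8427}\right) + 4050 \cdot \frac{1}{33178} = - \frac{i \sqrt{11710}}{8427} + \frac{2025}{16589} = \frac{2025}{16589} - \frac{i \sqrt{11710}}{8427}$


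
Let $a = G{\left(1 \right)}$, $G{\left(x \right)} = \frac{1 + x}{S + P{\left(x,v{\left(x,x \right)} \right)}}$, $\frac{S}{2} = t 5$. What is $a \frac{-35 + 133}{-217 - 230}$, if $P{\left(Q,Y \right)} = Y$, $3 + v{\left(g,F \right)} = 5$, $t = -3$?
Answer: $\frac{7}{447} \approx 0.01566$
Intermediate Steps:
$v{\left(g,F \right)} = 2$ ($v{\left(g,F \right)} = -3 + 5 = 2$)
$S = -30$ ($S = 2 \left(\left(-3\right) 5\right) = 2 \left(-15\right) = -30$)
$G{\left(x \right)} = - \frac{1}{28} - \frac{x}{28}$ ($G{\left(x \right)} = \frac{1 + x}{-30 + 2} = \frac{1 + x}{-28} = \left(1 + x\right) \left(- \frac{1}{28}\right) = - \frac{1}{28} - \frac{x}{28}$)
$a = - \frac{1}{14}$ ($a = - \frac{1}{28} - \frac{1}{28} = - \frac{1}{14} \approx -0.071429$)
$a \frac{-35 + 133}{-217 - 230} = - \frac{\left(-35 + 133\right) \frac{1}{-217 - 230}}{14} = - \frac{98 \frac{1}{-447}}{14} = - \frac{98 \left(- \frac{1}{447}\right)}{14} = \left(- \frac{1}{14}\right) \left(- \frac{98}{447}\right) = \frac{7}{447}$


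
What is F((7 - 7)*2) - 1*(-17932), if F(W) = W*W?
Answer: 17932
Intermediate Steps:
F(W) = W²
F((7 - 7)*2) - 1*(-17932) = ((7 - 7)*2)² - 1*(-17932) = (0*2)² + 17932 = 0² + 17932 = 0 + 17932 = 17932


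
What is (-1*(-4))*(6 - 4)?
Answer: 8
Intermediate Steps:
(-1*(-4))*(6 - 4) = 4*2 = 8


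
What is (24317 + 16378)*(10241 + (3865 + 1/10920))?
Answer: 417903794473/728 ≈ 5.7404e+8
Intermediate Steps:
(24317 + 16378)*(10241 + (3865 + 1/10920)) = 40695*(10241 + (3865 + 1/10920)) = 40695*(10241 + 42205801/10920) = 40695*(154037521/10920) = 417903794473/728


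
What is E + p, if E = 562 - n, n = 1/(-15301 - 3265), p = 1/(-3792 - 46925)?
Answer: 529185876115/941611822 ≈ 562.00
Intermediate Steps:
p = -1/50717 (p = 1/(-50717) = -1/50717 ≈ -1.9717e-5)
n = -1/18566 (n = 1/(-18566) = -1/18566 ≈ -5.3862e-5)
E = 10434093/18566 (E = 562 - 1*(-1/18566) = 562 + 1/18566 = 10434093/18566 ≈ 562.00)
E + p = 10434093/18566 - 1/50717 = 529185876115/941611822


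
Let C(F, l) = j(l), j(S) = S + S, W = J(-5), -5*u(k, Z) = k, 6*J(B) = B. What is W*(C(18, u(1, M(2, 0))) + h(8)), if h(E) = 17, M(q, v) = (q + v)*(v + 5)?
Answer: -83/6 ≈ -13.833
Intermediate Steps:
M(q, v) = (5 + v)*(q + v) (M(q, v) = (q + v)*(5 + v) = (5 + v)*(q + v))
J(B) = B/6
u(k, Z) = -k/5
W = -⅚ (W = (⅙)*(-5) = -⅚ ≈ -0.83333)
j(S) = 2*S
C(F, l) = 2*l
W*(C(18, u(1, M(2, 0))) + h(8)) = -5*(2*(-⅕*1) + 17)/6 = -5*(2*(-⅕) + 17)/6 = -5*(-⅖ + 17)/6 = -⅚*83/5 = -83/6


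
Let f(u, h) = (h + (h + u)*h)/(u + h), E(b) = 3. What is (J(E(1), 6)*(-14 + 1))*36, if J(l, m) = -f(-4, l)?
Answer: 0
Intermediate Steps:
f(u, h) = (h + h*(h + u))/(h + u)
J(l, m) = -l*(-3 + l)/(-4 + l) (J(l, m) = -l*(1 + l - 4)/(l - 4) = -l*(-3 + l)/(-4 + l))
(J(E(1), 6)*(-14 + 1))*36 = ((3*(3 - 1*3)/(-4 + 3))*(-14 + 1))*36 = ((3*(3 - 3)/(-1))*(-13))*36 = ((3*(-1)*0)*(-13))*36 = (0*(-13))*36 = 0*36 = 0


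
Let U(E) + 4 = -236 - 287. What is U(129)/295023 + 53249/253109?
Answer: 15576291284/74672976507 ≈ 0.20859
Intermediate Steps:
U(E) = -527 (U(E) = -4 + (-236 - 287) = -4 - 523 = -527)
U(129)/295023 + 53249/253109 = -527/295023 + 53249/253109 = 15576291284/74672976507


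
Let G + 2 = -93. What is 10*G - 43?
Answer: -993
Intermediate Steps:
G = -95 (G = -2 - 93 = -95)
10*G - 43 = 10*(-95) - 43 = -950 - 43 = -993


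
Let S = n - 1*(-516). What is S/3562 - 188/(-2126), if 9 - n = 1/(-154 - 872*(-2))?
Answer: 1419714707/6020385540 ≈ 0.23582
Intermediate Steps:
n = 14309/1590 (n = 9 - 1/(-154 - 872*(-2)) = 9 - 1/(-154 + 1744) = 9 - 1/1590 = 14309/1590 ≈ 8.9994)
S = 834749/1590 (S = 14309/1590 - 1*(-516) = 14309/1590 + 516 = 834749/1590 ≈ 525.00)
S/3562 - 188/(-2126) = (834749/1590)/3562 - 188/(-2126) = (834749/1590)*(1/3562) - 188*(-1/2126) = 834749/5663580 + 94/1063 = 1419714707/6020385540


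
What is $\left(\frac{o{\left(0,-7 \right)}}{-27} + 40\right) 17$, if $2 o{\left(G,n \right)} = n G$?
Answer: $680$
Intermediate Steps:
$o{\left(G,n \right)} = \frac{G n}{2}$ ($o{\left(G,n \right)} = \frac{n G}{2} = \frac{G n}{2}$)
$\left(\frac{o{\left(0,-7 \right)}}{-27} + 40\right) 17 = \left(\frac{\frac{1}{2} \cdot 0 \left(-7\right)}{-27} + 40\right) 17 = \left(0 \left(- \frac{1}{27}\right) + 40\right) 17 = \left(0 + 40\right) 17 = 40 \cdot 17 = 680$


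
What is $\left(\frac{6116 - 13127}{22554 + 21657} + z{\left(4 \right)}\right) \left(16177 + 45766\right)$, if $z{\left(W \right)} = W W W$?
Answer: $\frac{58277894633}{14737} \approx 3.9545 \cdot 10^{6}$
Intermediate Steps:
$z{\left(W \right)} = W^{3}$ ($z{\left(W \right)} = W^{2} W = W^{3}$)
$\left(\frac{6116 - 13127}{22554 + 21657} + z{\left(4 \right)}\right) \left(16177 + 45766\right) = \left(\frac{6116 - 13127}{22554 + 21657} + 4^{3}\right) \left(16177 + 45766\right) = \left(- \frac{7011}{44211} + 64\right) 61943 = \left(\left(-7011\right) \frac{1}{44211} + 64\right) 61943 = \left(- \frac{2337}{14737} + 64\right) 61943 = \frac{940831}{14737} \cdot 61943 = \frac{58277894633}{14737}$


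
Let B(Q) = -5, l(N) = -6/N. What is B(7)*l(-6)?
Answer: -5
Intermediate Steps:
B(7)*l(-6) = -(-30)/(-6) = -(-30)*(-1)/6 = -5*1 = -5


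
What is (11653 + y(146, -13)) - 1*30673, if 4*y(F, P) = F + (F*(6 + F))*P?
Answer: -182215/2 ≈ -91108.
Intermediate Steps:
y(F, P) = F/4 + F*P*(6 + F)/4 (y(F, P) = (F + (F*(6 + F))*P)/4 = (F + F*P*(6 + F))/4 = F/4 + F*P*(6 + F)/4)
(11653 + y(146, -13)) - 1*30673 = (11653 + (¼)*146*(1 + 6*(-13) + 146*(-13))) - 1*30673 = (11653 + (¼)*146*(1 - 78 - 1898)) - 30673 = (11653 + (¼)*146*(-1975)) - 30673 = (11653 - 144175/2) - 30673 = -120869/2 - 30673 = -182215/2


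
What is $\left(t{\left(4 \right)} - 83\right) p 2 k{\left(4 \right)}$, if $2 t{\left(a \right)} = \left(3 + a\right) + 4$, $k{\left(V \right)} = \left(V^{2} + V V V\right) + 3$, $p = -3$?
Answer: $38595$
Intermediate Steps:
$k{\left(V \right)} = 3 + V^{2} + V^{3}$ ($k{\left(V \right)} = \left(V^{2} + V^{2} V\right) + 3 = \left(V^{2} + V^{3}\right) + 3 = 3 + V^{2} + V^{3}$)
$t{\left(a \right)} = \frac{7}{2} + \frac{a}{2}$ ($t{\left(a \right)} = \frac{\left(3 + a\right) + 4}{2} = \frac{7 + a}{2} = \frac{7}{2} + \frac{a}{2}$)
$\left(t{\left(4 \right)} - 83\right) p 2 k{\left(4 \right)} = \left(\left(\frac{7}{2} + \frac{1}{2} \cdot 4\right) - 83\right) \left(-3\right) 2 \left(3 + 4^{2} + 4^{3}\right) = \left(\left(\frac{7}{2} + 2\right) - 83\right) \left(- 6 \left(3 + 16 + 64\right)\right) = \left(\frac{11}{2} - 83\right) \left(\left(-6\right) 83\right) = \left(- \frac{155}{2}\right) \left(-498\right) = 38595$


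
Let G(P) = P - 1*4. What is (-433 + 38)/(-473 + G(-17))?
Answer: 395/494 ≈ 0.79959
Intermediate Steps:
G(P) = -4 + P (G(P) = P - 4 = -4 + P)
(-433 + 38)/(-473 + G(-17)) = (-433 + 38)/(-473 + (-4 - 17)) = -395/(-473 - 21) = -395/(-494) = -395*(-1/494) = 395/494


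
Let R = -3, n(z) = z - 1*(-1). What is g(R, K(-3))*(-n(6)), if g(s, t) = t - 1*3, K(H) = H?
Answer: 42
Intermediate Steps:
n(z) = 1 + z (n(z) = z + 1 = 1 + z)
g(s, t) = -3 + t (g(s, t) = t - 3 = -3 + t)
g(R, K(-3))*(-n(6)) = (-3 - 3)*(-(1 + 6)) = -(-6)*7 = -6*(-7) = 42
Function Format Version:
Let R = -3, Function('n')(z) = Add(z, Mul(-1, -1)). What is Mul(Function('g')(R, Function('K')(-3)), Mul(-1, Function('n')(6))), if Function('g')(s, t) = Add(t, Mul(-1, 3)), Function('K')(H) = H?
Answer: 42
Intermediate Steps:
Function('n')(z) = Add(1, z) (Function('n')(z) = Add(z, 1) = Add(1, z))
Function('g')(s, t) = Add(-3, t) (Function('g')(s, t) = Add(t, -3) = Add(-3, t))
Mul(Function('g')(R, Function('K')(-3)), Mul(-1, Function('n')(6))) = Mul(Add(-3, -3), Mul(-1, Add(1, 6))) = Mul(-6, Mul(-1, 7)) = Mul(-6, -7) = 42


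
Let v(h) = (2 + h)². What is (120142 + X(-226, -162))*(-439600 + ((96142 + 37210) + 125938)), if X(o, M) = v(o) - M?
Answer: -30739248800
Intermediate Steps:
X(o, M) = (2 + o)² - M
(120142 + X(-226, -162))*(-439600 + ((96142 + 37210) + 125938)) = (120142 + ((2 - 226)² - 1*(-162)))*(-439600 + ((96142 + 37210) + 125938)) = (120142 + ((-224)² + 162))*(-439600 + (133352 + 125938)) = (120142 + (50176 + 162))*(-439600 + 259290) = (120142 + 50338)*(-180310) = 170480*(-180310) = -30739248800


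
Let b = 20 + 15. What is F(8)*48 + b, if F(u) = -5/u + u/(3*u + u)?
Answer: 17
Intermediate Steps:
b = 35
F(u) = ¼ - 5/u (F(u) = -5/u + u/((4*u)) = -5/u + u*(1/(4*u)) = -5/u + ¼ = ¼ - 5/u)
F(8)*48 + b = ((¼)*(-20 + 8)/8)*48 + 35 = ((¼)*(⅛)*(-12))*48 + 35 = -3/8*48 + 35 = -18 + 35 = 17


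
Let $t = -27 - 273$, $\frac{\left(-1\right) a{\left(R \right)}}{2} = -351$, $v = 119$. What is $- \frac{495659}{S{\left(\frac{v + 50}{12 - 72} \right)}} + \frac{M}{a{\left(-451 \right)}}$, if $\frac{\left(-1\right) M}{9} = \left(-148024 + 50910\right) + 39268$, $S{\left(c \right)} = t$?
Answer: $\frac{9335867}{3900} \approx 2393.8$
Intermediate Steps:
$a{\left(R \right)} = 702$ ($a{\left(R \right)} = \left(-2\right) \left(-351\right) = 702$)
$t = -300$
$S{\left(c \right)} = -300$
$M = 520614$ ($M = - 9 \left(\left(-148024 + 50910\right) + 39268\right) = - 9 \left(-97114 + 39268\right) = \left(-9\right) \left(-57846\right) = 520614$)
$- \frac{495659}{S{\left(\frac{v + 50}{12 - 72} \right)}} + \frac{M}{a{\left(-451 \right)}} = - \frac{495659}{-300} + \frac{520614}{702} = \left(-495659\right) \left(- \frac{1}{300}\right) + 520614 \cdot \frac{1}{702} = \frac{495659}{300} + \frac{9641}{13} = \frac{9335867}{3900}$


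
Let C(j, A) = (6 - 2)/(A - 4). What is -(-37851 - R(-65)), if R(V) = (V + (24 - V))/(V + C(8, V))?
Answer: 169911483/4489 ≈ 37851.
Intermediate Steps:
C(j, A) = 4/(-4 + A)
R(V) = 24/(V + 4/(-4 + V)) (R(V) = (V + (24 - V))/(V + 4/(-4 + V)) = 24/(V + 4/(-4 + V)))
-(-37851 - R(-65)) = -(-37851 - 24*(-4 - 65)/(4 - 65*(-4 - 65))) = -(-37851 - 24*(-69)/(4 - 65*(-69))) = -(-37851 - 24*(-69)/(4 + 4485)) = -(-37851 - 24*(-69)/4489) = -(-37851 - 1*(-1656/4489)) = -(-37851 + 1656/4489) = -1*(-169911483/4489) = 169911483/4489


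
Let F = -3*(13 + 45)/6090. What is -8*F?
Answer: 8/35 ≈ 0.22857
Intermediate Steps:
F = -1/35 (F = -3*58*(1/6090) = -174*1/6090 = -1/35 ≈ -0.028571)
-8*F = -8*(-1/35) = 8/35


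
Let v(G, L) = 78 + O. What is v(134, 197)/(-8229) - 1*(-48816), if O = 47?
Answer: 401706739/8229 ≈ 48816.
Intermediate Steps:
v(G, L) = 125 (v(G, L) = 78 + 47 = 125)
v(134, 197)/(-8229) - 1*(-48816) = 125/(-8229) - 1*(-48816) = 125*(-1/8229) + 48816 = -125/8229 + 48816 = 401706739/8229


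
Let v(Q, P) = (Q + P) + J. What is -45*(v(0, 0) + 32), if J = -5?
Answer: -1215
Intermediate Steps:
v(Q, P) = -5 + P + Q (v(Q, P) = (Q + P) - 5 = (P + Q) - 5 = -5 + P + Q)
-45*(v(0, 0) + 32) = -45*((-5 + 0 + 0) + 32) = -45*(-5 + 32) = -45*27 = -1215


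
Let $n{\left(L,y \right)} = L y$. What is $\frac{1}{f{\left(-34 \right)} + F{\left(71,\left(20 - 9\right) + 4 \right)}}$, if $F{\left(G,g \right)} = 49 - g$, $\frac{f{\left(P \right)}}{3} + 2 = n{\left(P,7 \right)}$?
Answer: $- \frac{1}{686} \approx -0.0014577$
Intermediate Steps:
$f{\left(P \right)} = -6 + 21 P$ ($f{\left(P \right)} = -6 + 3 P 7 = -6 + 3 \cdot 7 P = -6 + 21 P$)
$\frac{1}{f{\left(-34 \right)} + F{\left(71,\left(20 - 9\right) + 4 \right)}} = \frac{1}{\left(-6 + 21 \left(-34\right)\right) + \left(49 - \left(\left(20 - 9\right) + 4\right)\right)} = \frac{1}{\left(-6 - 714\right) + \left(49 - \left(11 + 4\right)\right)} = \frac{1}{-720 + \left(49 - 15\right)} = \frac{1}{-720 + 34} = \frac{1}{-686} = - \frac{1}{686}$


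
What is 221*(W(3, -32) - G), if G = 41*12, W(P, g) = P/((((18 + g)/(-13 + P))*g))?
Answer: -24359283/224 ≈ -1.0875e+5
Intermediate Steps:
W(P, g) = P*(-13 + P)/(g*(18 + g)) (W(P, g) = P/((((18 + g)/(-13 + P))*g)) = P/((g*(18 + g)/(-13 + P))) = P*((-13 + P)/(g*(18 + g))) = P*(-13 + P)/(g*(18 + g)))
G = 492
221*(W(3, -32) - G) = 221*(3*(-13 + 3)/(-32*(18 - 32)) - 1*492) = 221*(3*(-1/32)*(-10)/(-14) - 492) = 221*(3*(-1/32)*(-1/14)*(-10) - 492) = 221*(-15/224 - 492) = 221*(-110223/224) = -24359283/224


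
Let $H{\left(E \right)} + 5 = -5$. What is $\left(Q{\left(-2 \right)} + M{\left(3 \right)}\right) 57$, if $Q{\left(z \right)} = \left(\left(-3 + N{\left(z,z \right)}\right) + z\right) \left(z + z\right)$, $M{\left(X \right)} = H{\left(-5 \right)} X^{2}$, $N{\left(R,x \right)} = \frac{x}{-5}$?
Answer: $- \frac{20406}{5} \approx -4081.2$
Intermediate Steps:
$H{\left(E \right)} = -10$ ($H{\left(E \right)} = -5 - 5 = -10$)
$N{\left(R,x \right)} = - \frac{x}{5}$ ($N{\left(R,x \right)} = x \left(- \frac{1}{5}\right) = - \frac{x}{5}$)
$M{\left(X \right)} = - 10 X^{2}$
$Q{\left(z \right)} = 2 z \left(-3 + \frac{4 z}{5}\right)$ ($Q{\left(z \right)} = \left(\left(-3 - \frac{z}{5}\right) + z\right) \left(z + z\right) = \left(-3 + \frac{4 z}{5}\right) 2 z = 2 z \left(-3 + \frac{4 z}{5}\right)$)
$\left(Q{\left(-2 \right)} + M{\left(3 \right)}\right) 57 = \left(\frac{2}{5} \left(-2\right) \left(-15 + 4 \left(-2\right)\right) - 10 \cdot 3^{2}\right) 57 = \left(\frac{2}{5} \left(-2\right) \left(-15 - 8\right) - 90\right) 57 = \left(\frac{2}{5} \left(-2\right) \left(-23\right) - 90\right) 57 = \left(\frac{92}{5} - 90\right) 57 = \left(- \frac{358}{5}\right) 57 = - \frac{20406}{5}$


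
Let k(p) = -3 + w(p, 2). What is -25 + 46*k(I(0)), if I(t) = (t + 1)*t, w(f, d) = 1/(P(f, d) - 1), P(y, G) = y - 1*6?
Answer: -1187/7 ≈ -169.57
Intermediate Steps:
P(y, G) = -6 + y (P(y, G) = y - 6 = -6 + y)
w(f, d) = 1/(-7 + f) (w(f, d) = 1/((-6 + f) - 1) = 1/(-7 + f))
I(t) = t*(1 + t) (I(t) = (1 + t)*t = t*(1 + t))
k(p) = -3 + 1/(-7 + p)
-25 + 46*k(I(0)) = -25 + 46*((22 - 0*(1 + 0))/(-7 + 0*(1 + 0))) = -25 + 46*((22 - 0)/(-7 + 0*1)) = -25 + 46*((22 - 3*0)/(-7 + 0)) = -25 + 46*((22 + 0)/(-7)) = -25 + 46*(-⅐*22) = -25 + 46*(-22/7) = -25 - 1012/7 = -1187/7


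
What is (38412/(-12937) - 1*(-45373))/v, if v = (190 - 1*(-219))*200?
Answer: 586952089/1058246600 ≈ 0.55465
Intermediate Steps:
v = 81800 (v = (190 + 219)*200 = 409*200 = 81800)
(38412/(-12937) - 1*(-45373))/v = (38412/(-12937) - 1*(-45373))/81800 = (38412*(-1/12937) + 45373)*(1/81800) = (-38412/12937 + 45373)*(1/81800) = (586952089/12937)*(1/81800) = 586952089/1058246600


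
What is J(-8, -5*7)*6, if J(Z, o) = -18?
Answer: -108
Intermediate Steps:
J(-8, -5*7)*6 = -18*6 = -108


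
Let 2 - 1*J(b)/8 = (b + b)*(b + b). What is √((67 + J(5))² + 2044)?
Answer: √516133 ≈ 718.42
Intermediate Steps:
J(b) = 16 - 32*b² (J(b) = 16 - 8*(b + b)*(b + b) = 16 - 8*2*b*2*b = 16 - 32*b²)
√((67 + J(5))² + 2044) = √((67 + (16 - 32*5²))² + 2044) = √((67 + (16 - 32*25))² + 2044) = √((67 + (16 - 800))² + 2044) = √((67 - 784)² + 2044) = √((-717)² + 2044) = √(514089 + 2044) = √516133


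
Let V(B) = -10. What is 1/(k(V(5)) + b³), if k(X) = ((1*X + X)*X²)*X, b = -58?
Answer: -1/175112 ≈ -5.7106e-6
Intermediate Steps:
k(X) = 2*X⁴ (k(X) = ((X + X)*X²)*X = ((2*X)*X²)*X = (2*X³)*X = 2*X⁴)
1/(k(V(5)) + b³) = 1/(2*(-10)⁴ + (-58)³) = 1/(2*10000 - 195112) = 1/(20000 - 195112) = 1/(-175112) = -1/175112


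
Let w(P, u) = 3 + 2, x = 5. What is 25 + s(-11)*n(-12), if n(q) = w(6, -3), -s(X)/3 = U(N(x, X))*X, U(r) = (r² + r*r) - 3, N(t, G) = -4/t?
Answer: -1294/5 ≈ -258.80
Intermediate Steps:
U(r) = -3 + 2*r² (U(r) = (r² + r²) - 3 = 2*r² - 3 = -3 + 2*r²)
s(X) = 129*X/25 (s(X) = -3*(-3 + 2*(-4/5)²)*X = -3*(-3 + 2*(-4*⅕)²)*X = -3*(-3 + 2*(-⅘)²)*X = -3*(-3 + 2*(16/25))*X = -3*(-3 + 32/25)*X = -(-129)*X/25 = 129*X/25)
w(P, u) = 5
n(q) = 5
25 + s(-11)*n(-12) = 25 + ((129/25)*(-11))*5 = 25 - 1419/25*5 = 25 - 1419/5 = -1294/5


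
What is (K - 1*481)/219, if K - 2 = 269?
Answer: -70/73 ≈ -0.95890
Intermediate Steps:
K = 271 (K = 2 + 269 = 271)
(K - 1*481)/219 = (271 - 1*481)/219 = (271 - 481)*(1/219) = -210*1/219 = -70/73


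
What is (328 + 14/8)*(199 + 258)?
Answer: 602783/4 ≈ 1.5070e+5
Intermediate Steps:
(328 + 14/8)*(199 + 258) = (328 + 14*(⅛))*457 = (328 + 7/4)*457 = (1319/4)*457 = 602783/4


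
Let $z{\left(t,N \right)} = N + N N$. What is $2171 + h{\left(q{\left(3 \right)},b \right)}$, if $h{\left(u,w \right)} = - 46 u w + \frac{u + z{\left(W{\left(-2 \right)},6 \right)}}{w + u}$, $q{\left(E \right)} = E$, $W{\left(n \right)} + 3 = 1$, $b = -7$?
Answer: $\frac{12503}{4} \approx 3125.8$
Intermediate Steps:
$W{\left(n \right)} = -2$ ($W{\left(n \right)} = -3 + 1 = -2$)
$z{\left(t,N \right)} = N + N^{2}$
$h{\left(u,w \right)} = \frac{42 + u}{u + w} - 46 u w$ ($h{\left(u,w \right)} = - 46 u w + \frac{u + 6 \left(1 + 6\right)}{w + u} = - 46 u w + \frac{u + 6 \cdot 7}{u + w} = - 46 u w + \frac{u + 42}{u + w} = - 46 u w + \frac{42 + u}{u + w} = \frac{42 + u}{u + w} - 46 u w$)
$2171 + h{\left(q{\left(3 \right)},b \right)} = 2171 + \frac{42 + 3 - 138 \left(-7\right)^{2} - - 322 \cdot 3^{2}}{3 - 7} = 2171 + \frac{42 + 3 - 138 \cdot 49 - \left(-322\right) 9}{-4} = 2171 - \frac{42 + 3 - 6762 + 2898}{4} = 2171 - - \frac{3819}{4} = 2171 + \frac{3819}{4} = \frac{12503}{4}$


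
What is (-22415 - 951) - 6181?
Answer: -29547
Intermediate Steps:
(-22415 - 951) - 6181 = -23366 - 6181 = -29547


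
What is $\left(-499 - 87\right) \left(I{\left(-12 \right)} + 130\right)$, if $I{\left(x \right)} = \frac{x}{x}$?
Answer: $-76766$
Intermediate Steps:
$I{\left(x \right)} = 1$
$\left(-499 - 87\right) \left(I{\left(-12 \right)} + 130\right) = \left(-499 - 87\right) \left(1 + 130\right) = \left(-586\right) 131 = -76766$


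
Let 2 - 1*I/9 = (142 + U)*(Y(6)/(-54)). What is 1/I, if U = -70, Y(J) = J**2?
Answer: 1/450 ≈ 0.0022222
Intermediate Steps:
I = 450 (I = 18 - 9*(142 - 70)*6**2/(-54) = 18 - 648*36*(-1/54) = 18 - 648*(-2)/3 = 18 - 9*(-48) = 18 + 432 = 450)
1/I = 1/450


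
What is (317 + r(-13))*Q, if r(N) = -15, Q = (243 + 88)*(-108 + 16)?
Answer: -9196504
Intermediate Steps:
Q = -30452 (Q = 331*(-92) = -30452)
(317 + r(-13))*Q = (317 - 15)*(-30452) = 302*(-30452) = -9196504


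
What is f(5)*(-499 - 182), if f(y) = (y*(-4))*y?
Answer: 68100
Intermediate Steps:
f(y) = -4*y**2 (f(y) = (-4*y)*y = -4*y**2)
f(5)*(-499 - 182) = (-4*5**2)*(-499 - 182) = -4*25*(-681) = -100*(-681) = 68100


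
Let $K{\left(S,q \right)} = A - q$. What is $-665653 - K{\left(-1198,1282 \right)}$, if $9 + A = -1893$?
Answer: $-662469$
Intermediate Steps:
$A = -1902$ ($A = -9 - 1893 = -1902$)
$K{\left(S,q \right)} = -1902 - q$
$-665653 - K{\left(-1198,1282 \right)} = -665653 - \left(-1902 - 1282\right) = -665653 - -3184 = -665653 + 3184 = -662469$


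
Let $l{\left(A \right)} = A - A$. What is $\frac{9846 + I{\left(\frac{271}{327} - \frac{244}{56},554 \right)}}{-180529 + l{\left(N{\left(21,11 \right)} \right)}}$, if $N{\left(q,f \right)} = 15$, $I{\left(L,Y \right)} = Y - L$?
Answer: $- \frac{47627353}{826461762} \approx -0.057628$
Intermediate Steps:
$l{\left(A \right)} = 0$
$\frac{9846 + I{\left(\frac{271}{327} - \frac{244}{56},554 \right)}}{-180529 + l{\left(N{\left(21,11 \right)} \right)}} = \frac{9846 - \left(-554 - \frac{61}{14} + \frac{271}{327}\right)}{-180529 + 0} = \frac{9846 - \left(-554 - \frac{61}{14} + \frac{271}{327}\right)}{-180529} = \left(9846 + \left(554 - \left(\frac{271}{327} - \frac{61}{14}\right)\right)\right) \left(- \frac{1}{180529}\right) = \left(9846 + \left(554 - - \frac{16153}{4578}\right)\right) \left(- \frac{1}{180529}\right) = \left(9846 + \left(554 + \frac{16153}{4578}\right)\right) \left(- \frac{1}{180529}\right) = \left(9846 + \frac{2552365}{4578}\right) \left(- \frac{1}{180529}\right) = \frac{47627353}{4578} \left(- \frac{1}{180529}\right) = - \frac{47627353}{826461762}$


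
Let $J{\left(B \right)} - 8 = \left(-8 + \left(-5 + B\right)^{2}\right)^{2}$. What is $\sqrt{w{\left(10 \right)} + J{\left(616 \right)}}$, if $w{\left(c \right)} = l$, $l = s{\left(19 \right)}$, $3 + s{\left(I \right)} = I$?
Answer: $\sqrt{139362595993} \approx 3.7331 \cdot 10^{5}$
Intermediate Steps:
$s{\left(I \right)} = -3 + I$
$l = 16$ ($l = -3 + 19 = 16$)
$J{\left(B \right)} = 8 + \left(-8 + \left(-5 + B\right)^{2}\right)^{2}$
$w{\left(c \right)} = 16$
$\sqrt{w{\left(10 \right)} + J{\left(616 \right)}} = \sqrt{16 + \left(8 + \left(-8 + \left(-5 + 616\right)^{2}\right)^{2}\right)} = \sqrt{16 + \left(8 + \left(-8 + 611^{2}\right)^{2}\right)} = \sqrt{16 + \left(8 + \left(-8 + 373321\right)^{2}\right)} = \sqrt{16 + \left(8 + 373313^{2}\right)} = \sqrt{16 + \left(8 + 139362595969\right)} = \sqrt{16 + 139362595977} = \sqrt{139362595993}$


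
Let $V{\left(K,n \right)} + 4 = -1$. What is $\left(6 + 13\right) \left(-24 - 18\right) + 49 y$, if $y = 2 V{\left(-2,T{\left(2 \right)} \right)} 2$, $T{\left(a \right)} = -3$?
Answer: $-1778$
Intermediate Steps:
$V{\left(K,n \right)} = -5$ ($V{\left(K,n \right)} = -4 - 1 = -5$)
$y = -20$ ($y = 2 \left(-5\right) 2 = \left(-10\right) 2 = -20$)
$\left(6 + 13\right) \left(-24 - 18\right) + 49 y = \left(6 + 13\right) \left(-24 - 18\right) + 49 \left(-20\right) = 19 \left(-42\right) - 980 = -798 - 980 = -1778$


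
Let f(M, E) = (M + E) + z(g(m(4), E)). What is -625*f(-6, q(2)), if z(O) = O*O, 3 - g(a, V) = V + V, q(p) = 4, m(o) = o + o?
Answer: -14375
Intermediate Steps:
m(o) = 2*o
g(a, V) = 3 - 2*V (g(a, V) = 3 - (V + V) = 3 - 2*V)
z(O) = O²
f(M, E) = E + M + (3 - 2*E)² (f(M, E) = (M + E) + (3 - 2*E)² = (E + M) + (3 - 2*E)² = E + M + (3 - 2*E)²)
-625*f(-6, q(2)) = -625*(4 - 6 + (-3 + 2*4)²) = -625*(4 - 6 + (-3 + 8)²) = -625*(4 - 6 + 5²) = -625*(4 - 6 + 25) = -625*23 = -14375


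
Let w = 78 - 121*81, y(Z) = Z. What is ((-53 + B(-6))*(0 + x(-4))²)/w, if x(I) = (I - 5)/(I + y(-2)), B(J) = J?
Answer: 177/12964 ≈ 0.013653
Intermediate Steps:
x(I) = (-5 + I)/(-2 + I) (x(I) = (I - 5)/(I - 2) = (-5 + I)/(-2 + I))
w = -9723 (w = 78 - 9801 = -9723)
((-53 + B(-6))*(0 + x(-4))²)/w = ((-53 - 6)*(0 + (-5 - 4)/(-2 - 4))²)/(-9723) = -59*(0 - 9/(-6))²*(-1/9723) = -59*(0 - ⅙*(-9))²*(-1/9723) = -59*(0 + 3/2)²*(-1/9723) = -59*(3/2)²*(-1/9723) = -59*9/4*(-1/9723) = -531/4*(-1/9723) = 177/12964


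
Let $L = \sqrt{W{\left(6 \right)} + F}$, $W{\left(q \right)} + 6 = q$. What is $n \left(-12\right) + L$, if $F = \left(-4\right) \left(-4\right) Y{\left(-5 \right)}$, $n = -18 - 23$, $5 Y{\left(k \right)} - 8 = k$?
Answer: $492 + \frac{4 \sqrt{15}}{5} \approx 495.1$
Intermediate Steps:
$Y{\left(k \right)} = \frac{8}{5} + \frac{k}{5}$
$W{\left(q \right)} = -6 + q$
$n = -41$ ($n = -18 - 23 = -41$)
$F = \frac{48}{5}$ ($F = \left(-4\right) \left(-4\right) \left(\frac{8}{5} + \frac{1}{5} \left(-5\right)\right) = 16 \left(\frac{8}{5} - 1\right) = 16 \cdot \frac{3}{5} = \frac{48}{5} \approx 9.6$)
$L = \frac{4 \sqrt{15}}{5}$ ($L = \sqrt{\left(-6 + 6\right) + \frac{48}{5}} = \sqrt{0 + \frac{48}{5}} = \sqrt{\frac{48}{5}} = \frac{4 \sqrt{15}}{5} \approx 3.0984$)
$n \left(-12\right) + L = \left(-41\right) \left(-12\right) + \frac{4 \sqrt{15}}{5} = 492 + \frac{4 \sqrt{15}}{5}$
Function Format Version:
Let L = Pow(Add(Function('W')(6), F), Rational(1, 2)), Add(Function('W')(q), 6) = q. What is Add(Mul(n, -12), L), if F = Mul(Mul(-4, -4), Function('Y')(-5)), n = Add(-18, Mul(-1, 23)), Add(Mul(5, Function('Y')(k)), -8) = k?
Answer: Add(492, Mul(Rational(4, 5), Pow(15, Rational(1, 2)))) ≈ 495.10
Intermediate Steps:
Function('Y')(k) = Add(Rational(8, 5), Mul(Rational(1, 5), k))
Function('W')(q) = Add(-6, q)
n = -41 (n = Add(-18, -23) = -41)
F = Rational(48, 5) (F = Mul(Mul(-4, -4), Add(Rational(8, 5), Mul(Rational(1, 5), -5))) = Mul(16, Add(Rational(8, 5), -1)) = Mul(16, Rational(3, 5)) = Rational(48, 5) ≈ 9.6000)
L = Mul(Rational(4, 5), Pow(15, Rational(1, 2))) (L = Pow(Add(Add(-6, 6), Rational(48, 5)), Rational(1, 2)) = Pow(Add(0, Rational(48, 5)), Rational(1, 2)) = Pow(Rational(48, 5), Rational(1, 2)) = Mul(Rational(4, 5), Pow(15, Rational(1, 2))) ≈ 3.0984)
Add(Mul(n, -12), L) = Add(Mul(-41, -12), Mul(Rational(4, 5), Pow(15, Rational(1, 2)))) = Add(492, Mul(Rational(4, 5), Pow(15, Rational(1, 2))))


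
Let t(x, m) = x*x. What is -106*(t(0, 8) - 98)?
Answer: 10388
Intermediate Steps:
t(x, m) = x**2
-106*(t(0, 8) - 98) = -106*(0**2 - 98) = -106*(0 - 98) = -106*(-98) = 10388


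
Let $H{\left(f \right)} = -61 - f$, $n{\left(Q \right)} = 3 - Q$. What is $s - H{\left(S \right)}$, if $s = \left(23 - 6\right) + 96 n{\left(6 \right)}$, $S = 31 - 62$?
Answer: $-241$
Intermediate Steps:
$S = -31$ ($S = 31 - 62 = -31$)
$s = -271$ ($s = \left(23 - 6\right) + 96 \left(3 - 6\right) = 17 + 96 \left(3 - 6\right) = 17 + 96 \left(-3\right) = 17 - 288 = -271$)
$s - H{\left(S \right)} = -271 - \left(-61 - -31\right) = -271 - \left(-61 + 31\right) = -271 - -30 = -271 + 30 = -241$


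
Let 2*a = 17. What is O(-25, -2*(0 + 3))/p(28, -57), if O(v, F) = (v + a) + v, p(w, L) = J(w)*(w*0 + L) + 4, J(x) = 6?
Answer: 83/676 ≈ 0.12278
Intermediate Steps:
a = 17/2 (a = (½)*17 = 17/2 ≈ 8.5000)
p(w, L) = 4 + 6*L (p(w, L) = 6*(w*0 + L) + 4 = 6*(0 + L) + 4 = 6*L + 4 = 4 + 6*L)
O(v, F) = 17/2 + 2*v (O(v, F) = (v + 17/2) + v = (17/2 + v) + v = 17/2 + 2*v)
O(-25, -2*(0 + 3))/p(28, -57) = (17/2 + 2*(-25))/(4 + 6*(-57)) = (17/2 - 50)/(4 - 342) = -83/2/(-338) = -83/2*(-1/338) = 83/676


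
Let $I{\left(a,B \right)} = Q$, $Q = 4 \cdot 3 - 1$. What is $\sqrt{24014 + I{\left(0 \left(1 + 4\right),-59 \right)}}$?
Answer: $155$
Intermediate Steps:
$Q = 11$ ($Q = 12 - 1 = 11$)
$I{\left(a,B \right)} = 11$
$\sqrt{24014 + I{\left(0 \left(1 + 4\right),-59 \right)}} = \sqrt{24014 + 11} = \sqrt{24025} = 155$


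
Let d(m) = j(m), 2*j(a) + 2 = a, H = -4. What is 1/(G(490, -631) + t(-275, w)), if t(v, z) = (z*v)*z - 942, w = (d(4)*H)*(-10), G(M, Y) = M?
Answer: -1/440452 ≈ -2.2704e-6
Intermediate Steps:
j(a) = -1 + a/2
d(m) = -1 + m/2
w = 40 (w = ((-1 + (1/2)*4)*(-4))*(-10) = ((-1 + 2)*(-4))*(-10) = (1*(-4))*(-10) = -4*(-10) = 40)
t(v, z) = -942 + v*z**2 (t(v, z) = (v*z)*z - 942 = v*z**2 - 942 = -942 + v*z**2)
1/(G(490, -631) + t(-275, w)) = 1/(490 + (-942 - 275*40**2)) = 1/(490 + (-942 - 275*1600)) = 1/(490 + (-942 - 440000)) = 1/(490 - 440942) = 1/(-440452) = -1/440452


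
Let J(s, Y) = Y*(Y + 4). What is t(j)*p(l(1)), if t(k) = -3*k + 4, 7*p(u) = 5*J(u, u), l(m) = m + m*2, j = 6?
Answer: -210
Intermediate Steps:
J(s, Y) = Y*(4 + Y)
l(m) = 3*m (l(m) = m + 2*m = 3*m)
p(u) = 5*u*(4 + u)/7 (p(u) = (5*(u*(4 + u)))/7 = (5*u*(4 + u))/7 = 5*u*(4 + u)/7)
t(k) = 4 - 3*k
t(j)*p(l(1)) = (4 - 3*6)*(5*(3*1)*(4 + 3*1)/7) = (4 - 18)*((5/7)*3*(4 + 3)) = -10*3*7 = -14*15 = -210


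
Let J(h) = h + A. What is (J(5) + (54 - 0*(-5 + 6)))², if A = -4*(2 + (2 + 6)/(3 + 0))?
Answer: 14641/9 ≈ 1626.8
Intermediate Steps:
A = -56/3 (A = -4*(2 + 8/3) = -4*14/3 = -56/3 ≈ -18.667)
J(h) = -56/3 + h (J(h) = h - 56/3 = -56/3 + h)
(J(5) + (54 - 0*(-5 + 6)))² = ((-56/3 + 5) + (54 - 0*(-5 + 6)))² = (-41/3 + (54 - 0))² = (-41/3 + (54 - 1*0))² = (-41/3 + (54 + 0))² = (-41/3 + 54)² = (121/3)² = 14641/9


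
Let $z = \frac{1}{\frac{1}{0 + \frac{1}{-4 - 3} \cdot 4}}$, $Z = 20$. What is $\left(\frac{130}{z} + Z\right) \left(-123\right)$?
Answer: $\frac{51045}{2} \approx 25523.0$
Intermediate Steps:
$z = - \frac{4}{7}$ ($z = \frac{1}{\frac{1}{0 + \frac{1}{-7} \cdot 4}} = \frac{1}{\frac{1}{0 - \frac{4}{7}}} = \frac{1}{\frac{1}{- \frac{4}{7}}} = \frac{1}{- \frac{7}{4}} = - \frac{4}{7} \approx -0.57143$)
$\left(\frac{130}{z} + Z\right) \left(-123\right) = \left(\frac{130}{- \frac{4}{7}} + 20\right) \left(-123\right) = \left(130 \left(- \frac{7}{4}\right) + 20\right) \left(-123\right) = \left(- \frac{455}{2} + 20\right) \left(-123\right) = \left(- \frac{415}{2}\right) \left(-123\right) = \frac{51045}{2}$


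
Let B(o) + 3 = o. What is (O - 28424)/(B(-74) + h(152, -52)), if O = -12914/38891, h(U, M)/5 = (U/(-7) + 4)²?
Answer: -18055694734/947734779 ≈ -19.051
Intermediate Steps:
B(o) = -3 + o
h(U, M) = 5*(4 - U/7)² (h(U, M) = 5*(U/(-7) + 4)² = 5*(U*(-⅐) + 4)² = 5*(-U/7 + 4)² = 5*(4 - U/7)²)
O = -12914/38891 (O = -12914*1/38891 = -12914/38891 ≈ -0.33206)
(O - 28424)/(B(-74) + h(152, -52)) = (-12914/38891 - 28424)/((-3 - 74) + 5*(-28 + 152)²/49) = -1105450698/(38891*(-77 + (5/49)*124²)) = -1105450698/(38891*(-77 + (5/49)*15376)) = -1105450698/(38891*(-77 + 76880/49)) = -1105450698/(38891*73107/49) = -1105450698/38891*49/73107 = -18055694734/947734779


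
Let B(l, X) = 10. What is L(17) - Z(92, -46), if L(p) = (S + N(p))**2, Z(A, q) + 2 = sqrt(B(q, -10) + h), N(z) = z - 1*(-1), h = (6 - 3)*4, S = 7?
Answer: 627 - sqrt(22) ≈ 622.31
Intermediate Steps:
h = 12 (h = 3*4 = 12)
N(z) = 1 + z (N(z) = z + 1 = 1 + z)
Z(A, q) = -2 + sqrt(22) (Z(A, q) = -2 + sqrt(10 + 12) = -2 + sqrt(22))
L(p) = (8 + p)**2 (L(p) = (7 + (1 + p))**2 = (8 + p)**2)
L(17) - Z(92, -46) = (8 + 17)**2 - (-2 + sqrt(22)) = 25**2 + (2 - sqrt(22)) = 625 + (2 - sqrt(22)) = 627 - sqrt(22)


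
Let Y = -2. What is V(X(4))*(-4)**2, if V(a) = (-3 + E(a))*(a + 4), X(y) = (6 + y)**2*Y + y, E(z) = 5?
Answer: -6144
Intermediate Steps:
X(y) = y - 2*(6 + y)**2 (X(y) = (6 + y)**2*(-2) + y = -2*(6 + y)**2 + y = y - 2*(6 + y)**2)
V(a) = 8 + 2*a (V(a) = (-3 + 5)*(a + 4) = 2*(4 + a) = 8 + 2*a)
V(X(4))*(-4)**2 = (8 + 2*(4 - 2*(6 + 4)**2))*(-4)**2 = (8 + 2*(4 - 2*10**2))*16 = (8 + 2*(4 - 2*100))*16 = (8 + 2*(4 - 200))*16 = (8 + 2*(-196))*16 = (8 - 392)*16 = -384*16 = -6144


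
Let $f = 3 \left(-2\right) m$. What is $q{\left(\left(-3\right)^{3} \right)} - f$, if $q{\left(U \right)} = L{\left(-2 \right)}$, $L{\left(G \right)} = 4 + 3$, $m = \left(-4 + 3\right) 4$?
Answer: $-17$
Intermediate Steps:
$m = -4$ ($m = \left(-1\right) 4 = -4$)
$L{\left(G \right)} = 7$
$f = 24$ ($f = 3 \left(-2\right) \left(-4\right) = \left(-6\right) \left(-4\right) = 24$)
$q{\left(U \right)} = 7$
$q{\left(\left(-3\right)^{3} \right)} - f = 7 - 24 = -17$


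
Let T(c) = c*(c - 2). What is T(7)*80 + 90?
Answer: 2890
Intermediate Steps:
T(c) = c*(-2 + c)
T(7)*80 + 90 = (7*(-2 + 7))*80 + 90 = (7*5)*80 + 90 = 35*80 + 90 = 2800 + 90 = 2890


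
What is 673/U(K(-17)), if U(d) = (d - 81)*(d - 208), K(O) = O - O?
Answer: 673/16848 ≈ 0.039945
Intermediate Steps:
K(O) = 0
U(d) = (-208 + d)*(-81 + d) (U(d) = (-81 + d)*(-208 + d) = (-208 + d)*(-81 + d))
673/U(K(-17)) = 673/(16848 + 0**2 - 289*0) = 673/(16848 + 0 + 0) = 673/16848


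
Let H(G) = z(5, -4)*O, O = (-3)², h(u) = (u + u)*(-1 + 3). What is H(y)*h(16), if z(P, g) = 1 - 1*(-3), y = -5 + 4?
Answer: 2304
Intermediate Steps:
y = -1
z(P, g) = 4 (z(P, g) = 1 + 3 = 4)
h(u) = 4*u (h(u) = (2*u)*2 = 4*u)
O = 9
H(G) = 36 (H(G) = 4*9 = 36)
H(y)*h(16) = 36*(4*16) = 36*64 = 2304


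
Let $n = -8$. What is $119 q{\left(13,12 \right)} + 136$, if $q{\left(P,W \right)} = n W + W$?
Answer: $-9860$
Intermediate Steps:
$q{\left(P,W \right)} = - 7 W$ ($q{\left(P,W \right)} = - 8 W + W = - 7 W$)
$119 q{\left(13,12 \right)} + 136 = 119 \left(\left(-7\right) 12\right) + 136 = 119 \left(-84\right) + 136 = -9996 + 136 = -9860$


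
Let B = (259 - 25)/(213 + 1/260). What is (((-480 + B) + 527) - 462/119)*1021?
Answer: 42502752613/941477 ≈ 45145.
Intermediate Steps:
B = 60840/55381 (B = 234/(213 + 1/260) = 234/(55381/260) = 234*(260/55381) = 60840/55381 ≈ 1.0986)
(((-480 + B) + 527) - 462/119)*1021 = (((-480 + 60840/55381) + 527) - 462/119)*1021 = ((-26522040/55381 + 527) - 462*1/119)*1021 = (2663747/55381 - 66/17)*1021 = (41628553/941477)*1021 = 42502752613/941477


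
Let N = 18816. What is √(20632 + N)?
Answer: 2*√9862 ≈ 198.62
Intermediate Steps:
√(20632 + N) = √(20632 + 18816) = √39448 = 2*√9862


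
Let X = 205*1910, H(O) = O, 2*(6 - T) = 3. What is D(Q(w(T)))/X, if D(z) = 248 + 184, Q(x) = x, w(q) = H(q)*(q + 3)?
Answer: 216/195775 ≈ 0.0011033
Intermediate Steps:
T = 9/2 (T = 6 - ½*3 = 6 - 3/2 = 9/2 ≈ 4.5000)
w(q) = q*(3 + q) (w(q) = q*(q + 3) = q*(3 + q))
X = 391550
D(z) = 432
D(Q(w(T)))/X = 432/391550 = 432*(1/391550) = 216/195775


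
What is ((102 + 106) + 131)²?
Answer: 114921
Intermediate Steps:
((102 + 106) + 131)² = (208 + 131)² = 339² = 114921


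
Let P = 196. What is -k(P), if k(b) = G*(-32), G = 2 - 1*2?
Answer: 0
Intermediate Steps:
G = 0 (G = 2 - 2 = 0)
k(b) = 0 (k(b) = 0*(-32) = 0)
-k(P) = -1*0 = 0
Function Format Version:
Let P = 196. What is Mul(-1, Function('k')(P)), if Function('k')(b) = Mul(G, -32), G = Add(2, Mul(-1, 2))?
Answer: 0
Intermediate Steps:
G = 0 (G = Add(2, -2) = 0)
Function('k')(b) = 0 (Function('k')(b) = Mul(0, -32) = 0)
Mul(-1, Function('k')(P)) = Mul(-1, 0) = 0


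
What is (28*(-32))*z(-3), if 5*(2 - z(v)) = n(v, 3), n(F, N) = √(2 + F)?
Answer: -1792 + 896*I/5 ≈ -1792.0 + 179.2*I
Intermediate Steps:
z(v) = 2 - √(2 + v)/5
(28*(-32))*z(-3) = (28*(-32))*(2 - √(2 - 3)/5) = -896*(2 - I/5) = -1792 + 896*I/5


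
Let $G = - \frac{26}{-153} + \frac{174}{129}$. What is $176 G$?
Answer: $\frac{1758592}{6579} \approx 267.3$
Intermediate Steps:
$G = \frac{9992}{6579}$ ($G = \left(-26\right) \left(- \frac{1}{153}\right) + 174 \cdot \frac{1}{129} = \frac{26}{153} + \frac{58}{43} = \frac{9992}{6579} \approx 1.5188$)
$176 G = 176 \cdot \frac{9992}{6579} = \frac{1758592}{6579}$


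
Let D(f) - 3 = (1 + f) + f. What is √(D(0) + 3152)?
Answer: 2*√789 ≈ 56.178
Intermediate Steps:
D(f) = 4 + 2*f (D(f) = 3 + ((1 + f) + f) = 3 + (1 + 2*f) = 4 + 2*f)
√(D(0) + 3152) = √((4 + 2*0) + 3152) = √((4 + 0) + 3152) = √(4 + 3152) = √3156 = 2*√789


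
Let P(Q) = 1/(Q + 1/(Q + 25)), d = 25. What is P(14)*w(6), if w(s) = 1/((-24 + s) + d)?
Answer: 39/3829 ≈ 0.010185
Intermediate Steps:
P(Q) = 1/(Q + 1/(25 + Q))
w(s) = 1/(1 + s) (w(s) = 1/((-24 + s) + 25) = 1/(1 + s))
P(14)*w(6) = ((25 + 14)/(1 + 14² + 25*14))/(1 + 6) = (39/(1 + 196 + 350))/7 = (39/547)*(⅐) = 39/3829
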